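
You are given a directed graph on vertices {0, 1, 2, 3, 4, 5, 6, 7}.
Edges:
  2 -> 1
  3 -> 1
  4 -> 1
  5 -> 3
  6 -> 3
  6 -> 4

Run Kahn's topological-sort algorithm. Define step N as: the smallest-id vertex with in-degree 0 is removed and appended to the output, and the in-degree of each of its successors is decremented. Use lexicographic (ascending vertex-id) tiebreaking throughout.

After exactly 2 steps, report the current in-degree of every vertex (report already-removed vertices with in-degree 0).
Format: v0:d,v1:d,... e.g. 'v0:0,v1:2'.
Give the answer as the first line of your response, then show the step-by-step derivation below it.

v0:0,v1:2,v2:0,v3:2,v4:1,v5:0,v6:0,v7:0

step 1: output 0; order=[0]; indeg=(0,3,0,2,1,0,0,0)
step 2: output 2; order=[0,2]; indeg=(0,2,0,2,1,0,0,0)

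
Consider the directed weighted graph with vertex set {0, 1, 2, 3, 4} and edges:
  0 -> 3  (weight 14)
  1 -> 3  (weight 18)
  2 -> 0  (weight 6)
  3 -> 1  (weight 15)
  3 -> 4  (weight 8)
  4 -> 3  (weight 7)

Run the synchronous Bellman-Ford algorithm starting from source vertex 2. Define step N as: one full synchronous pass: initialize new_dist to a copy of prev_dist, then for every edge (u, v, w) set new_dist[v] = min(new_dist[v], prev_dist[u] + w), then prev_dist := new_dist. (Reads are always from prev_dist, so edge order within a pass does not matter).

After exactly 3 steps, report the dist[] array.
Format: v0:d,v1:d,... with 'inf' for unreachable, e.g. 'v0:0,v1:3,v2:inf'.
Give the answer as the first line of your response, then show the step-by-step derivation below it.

v0:6,v1:35,v2:0,v3:20,v4:28

step 1: dist = v0:6,v1:inf,v2:0,v3:inf,v4:inf
step 2: dist = v0:6,v1:inf,v2:0,v3:20,v4:inf
step 3: dist = v0:6,v1:35,v2:0,v3:20,v4:28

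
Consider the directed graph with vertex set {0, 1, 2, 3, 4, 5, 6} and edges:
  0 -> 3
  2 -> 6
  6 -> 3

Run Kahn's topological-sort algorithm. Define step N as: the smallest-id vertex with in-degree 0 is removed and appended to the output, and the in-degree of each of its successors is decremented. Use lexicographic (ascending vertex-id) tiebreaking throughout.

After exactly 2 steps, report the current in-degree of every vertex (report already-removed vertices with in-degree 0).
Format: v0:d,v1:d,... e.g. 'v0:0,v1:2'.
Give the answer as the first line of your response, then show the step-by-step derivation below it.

v0:0,v1:0,v2:0,v3:1,v4:0,v5:0,v6:1

step 1: output 0; order=[0]; indeg=(0,0,0,1,0,0,1)
step 2: output 1; order=[0,1]; indeg=(0,0,0,1,0,0,1)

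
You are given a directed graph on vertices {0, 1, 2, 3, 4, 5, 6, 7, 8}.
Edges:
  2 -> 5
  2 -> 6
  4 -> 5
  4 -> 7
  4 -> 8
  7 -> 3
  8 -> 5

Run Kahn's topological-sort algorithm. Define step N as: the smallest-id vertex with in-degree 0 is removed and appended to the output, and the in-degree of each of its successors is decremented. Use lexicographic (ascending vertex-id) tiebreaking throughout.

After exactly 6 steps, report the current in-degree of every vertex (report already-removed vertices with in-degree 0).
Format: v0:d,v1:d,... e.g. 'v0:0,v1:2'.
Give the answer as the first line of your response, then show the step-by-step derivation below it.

v0:0,v1:0,v2:0,v3:0,v4:0,v5:1,v6:0,v7:0,v8:0

step 1: output 0; order=[0]; indeg=(0,0,0,1,0,3,1,1,1)
step 2: output 1; order=[0,1]; indeg=(0,0,0,1,0,3,1,1,1)
step 3: output 2; order=[0,1,2]; indeg=(0,0,0,1,0,2,0,1,1)
step 4: output 4; order=[0,1,2,4]; indeg=(0,0,0,1,0,1,0,0,0)
step 5: output 6; order=[0,1,2,4,6]; indeg=(0,0,0,1,0,1,0,0,0)
step 6: output 7; order=[0,1,2,4,6,7]; indeg=(0,0,0,0,0,1,0,0,0)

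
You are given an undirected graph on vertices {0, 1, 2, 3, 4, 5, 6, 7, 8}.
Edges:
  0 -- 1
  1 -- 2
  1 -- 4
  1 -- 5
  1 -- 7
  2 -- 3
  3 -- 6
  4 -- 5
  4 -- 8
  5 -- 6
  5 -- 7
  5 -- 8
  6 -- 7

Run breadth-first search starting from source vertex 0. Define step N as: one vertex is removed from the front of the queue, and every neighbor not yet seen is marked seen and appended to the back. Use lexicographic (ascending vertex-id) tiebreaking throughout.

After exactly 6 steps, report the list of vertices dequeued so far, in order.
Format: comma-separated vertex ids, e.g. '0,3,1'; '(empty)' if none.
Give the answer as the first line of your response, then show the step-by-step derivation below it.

0,1,2,4,5,7

step 1: dequeue 0; queue=[1]; order=0
step 2: dequeue 1; queue=[2,4,5,7]; order=0,1
step 3: dequeue 2; queue=[4,5,7,3]; order=0,1,2
step 4: dequeue 4; queue=[5,7,3,8]; order=0,1,2,4
step 5: dequeue 5; queue=[7,3,8,6]; order=0,1,2,4,5
step 6: dequeue 7; queue=[3,8,6]; order=0,1,2,4,5,7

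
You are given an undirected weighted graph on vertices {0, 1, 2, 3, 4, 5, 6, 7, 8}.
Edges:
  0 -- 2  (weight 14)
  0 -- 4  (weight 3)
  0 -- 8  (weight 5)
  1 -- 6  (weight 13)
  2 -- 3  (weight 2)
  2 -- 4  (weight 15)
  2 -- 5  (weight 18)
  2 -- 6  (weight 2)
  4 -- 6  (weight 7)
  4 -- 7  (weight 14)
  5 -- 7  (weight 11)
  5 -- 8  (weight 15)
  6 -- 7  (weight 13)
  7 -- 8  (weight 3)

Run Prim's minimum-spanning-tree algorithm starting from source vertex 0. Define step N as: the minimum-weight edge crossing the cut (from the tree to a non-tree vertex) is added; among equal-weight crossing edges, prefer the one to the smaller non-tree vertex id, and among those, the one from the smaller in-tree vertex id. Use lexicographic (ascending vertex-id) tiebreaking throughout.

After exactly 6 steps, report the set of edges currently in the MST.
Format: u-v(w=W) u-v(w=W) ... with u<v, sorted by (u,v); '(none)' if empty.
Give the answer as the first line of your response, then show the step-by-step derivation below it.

0-4(w=3) 0-8(w=5) 2-3(w=2) 2-6(w=2) 4-6(w=7) 7-8(w=3)

step 1: add edge 0-4 (w=3); MST = {0-4(w=3)}
step 2: add edge 0-8 (w=5); MST = {0-4(w=3) 0-8(w=5)}
step 3: add edge 7-8 (w=3); MST = {0-4(w=3) 0-8(w=5) 7-8(w=3)}
step 4: add edge 4-6 (w=7); MST = {0-4(w=3) 0-8(w=5) 4-6(w=7) 7-8(w=3)}
step 5: add edge 2-6 (w=2); MST = {0-4(w=3) 0-8(w=5) 2-6(w=2) 4-6(w=7) 7-8(w=3)}
step 6: add edge 2-3 (w=2); MST = {0-4(w=3) 0-8(w=5) 2-3(w=2) 2-6(w=2) 4-6(w=7) 7-8(w=3)}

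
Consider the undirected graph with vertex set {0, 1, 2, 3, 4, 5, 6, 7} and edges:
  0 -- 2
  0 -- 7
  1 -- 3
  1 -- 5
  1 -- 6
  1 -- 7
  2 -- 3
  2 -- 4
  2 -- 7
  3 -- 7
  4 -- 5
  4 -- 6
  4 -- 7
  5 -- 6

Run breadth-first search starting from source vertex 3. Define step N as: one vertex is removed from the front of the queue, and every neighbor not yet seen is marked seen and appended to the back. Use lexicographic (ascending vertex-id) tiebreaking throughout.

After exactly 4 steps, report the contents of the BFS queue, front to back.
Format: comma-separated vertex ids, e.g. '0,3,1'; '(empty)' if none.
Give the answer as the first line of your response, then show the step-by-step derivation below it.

5,6,0,4

step 1: dequeue 3; queue=[1,2,7]; order=3
step 2: dequeue 1; queue=[2,7,5,6]; order=3,1
step 3: dequeue 2; queue=[7,5,6,0,4]; order=3,1,2
step 4: dequeue 7; queue=[5,6,0,4]; order=3,1,2,7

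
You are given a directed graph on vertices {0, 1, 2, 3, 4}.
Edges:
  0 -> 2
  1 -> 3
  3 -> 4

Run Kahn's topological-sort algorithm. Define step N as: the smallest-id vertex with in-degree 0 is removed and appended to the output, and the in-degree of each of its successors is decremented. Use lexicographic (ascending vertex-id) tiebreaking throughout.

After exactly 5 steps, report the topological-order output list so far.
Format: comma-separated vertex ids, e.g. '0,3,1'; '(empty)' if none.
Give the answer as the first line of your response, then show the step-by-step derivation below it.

0,1,2,3,4

step 1: output 0; order=[0]; indeg=(0,0,0,1,1)
step 2: output 1; order=[0,1]; indeg=(0,0,0,0,1)
step 3: output 2; order=[0,1,2]; indeg=(0,0,0,0,1)
step 4: output 3; order=[0,1,2,3]; indeg=(0,0,0,0,0)
step 5: output 4; order=[0,1,2,3,4]; indeg=(0,0,0,0,0)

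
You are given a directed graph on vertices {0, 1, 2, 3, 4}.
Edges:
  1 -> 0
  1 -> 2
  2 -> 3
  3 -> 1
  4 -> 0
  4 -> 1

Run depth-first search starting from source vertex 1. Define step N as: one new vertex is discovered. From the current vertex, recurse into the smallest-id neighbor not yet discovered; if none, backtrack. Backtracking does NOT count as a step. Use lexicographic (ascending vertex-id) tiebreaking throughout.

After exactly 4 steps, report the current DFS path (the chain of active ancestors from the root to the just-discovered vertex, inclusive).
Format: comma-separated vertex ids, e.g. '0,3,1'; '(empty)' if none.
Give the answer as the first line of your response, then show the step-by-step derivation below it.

1,2,3

step 1: discover 1; path=1; order=1
step 2: discover 0; path=1>0; order=1,0
step 3: discover 2; path=1>2; order=1,0,2
step 4: discover 3; path=1>2>3; order=1,0,2,3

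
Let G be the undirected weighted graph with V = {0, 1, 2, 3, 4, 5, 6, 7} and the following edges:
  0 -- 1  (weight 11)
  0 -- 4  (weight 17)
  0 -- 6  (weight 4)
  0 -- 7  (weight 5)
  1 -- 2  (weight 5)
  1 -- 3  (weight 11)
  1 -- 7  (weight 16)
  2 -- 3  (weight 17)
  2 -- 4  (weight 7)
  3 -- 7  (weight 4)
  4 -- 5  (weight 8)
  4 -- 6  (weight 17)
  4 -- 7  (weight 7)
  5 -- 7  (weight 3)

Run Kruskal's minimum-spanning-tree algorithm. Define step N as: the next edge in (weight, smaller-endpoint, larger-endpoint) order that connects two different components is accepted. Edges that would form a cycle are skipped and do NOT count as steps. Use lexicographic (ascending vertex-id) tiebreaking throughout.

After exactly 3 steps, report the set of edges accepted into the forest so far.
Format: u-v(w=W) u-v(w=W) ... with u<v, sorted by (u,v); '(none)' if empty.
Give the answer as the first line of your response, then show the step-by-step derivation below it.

0-6(w=4) 3-7(w=4) 5-7(w=3)

step 1: add edge 5-7 (w=3); MST = {5-7(w=3)}
step 2: add edge 0-6 (w=4); MST = {0-6(w=4) 5-7(w=3)}
step 3: add edge 3-7 (w=4); MST = {0-6(w=4) 3-7(w=4) 5-7(w=3)}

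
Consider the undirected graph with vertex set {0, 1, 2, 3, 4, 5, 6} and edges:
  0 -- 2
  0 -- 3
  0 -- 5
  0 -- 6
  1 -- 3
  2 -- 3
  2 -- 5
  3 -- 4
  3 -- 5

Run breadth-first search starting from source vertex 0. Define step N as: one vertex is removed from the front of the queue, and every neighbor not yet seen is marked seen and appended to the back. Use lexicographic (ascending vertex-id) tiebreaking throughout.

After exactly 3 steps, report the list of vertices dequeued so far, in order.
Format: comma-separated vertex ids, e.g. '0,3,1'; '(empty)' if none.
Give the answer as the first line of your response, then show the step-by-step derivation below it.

0,2,3

step 1: dequeue 0; queue=[2,3,5,6]; order=0
step 2: dequeue 2; queue=[3,5,6]; order=0,2
step 3: dequeue 3; queue=[5,6,1,4]; order=0,2,3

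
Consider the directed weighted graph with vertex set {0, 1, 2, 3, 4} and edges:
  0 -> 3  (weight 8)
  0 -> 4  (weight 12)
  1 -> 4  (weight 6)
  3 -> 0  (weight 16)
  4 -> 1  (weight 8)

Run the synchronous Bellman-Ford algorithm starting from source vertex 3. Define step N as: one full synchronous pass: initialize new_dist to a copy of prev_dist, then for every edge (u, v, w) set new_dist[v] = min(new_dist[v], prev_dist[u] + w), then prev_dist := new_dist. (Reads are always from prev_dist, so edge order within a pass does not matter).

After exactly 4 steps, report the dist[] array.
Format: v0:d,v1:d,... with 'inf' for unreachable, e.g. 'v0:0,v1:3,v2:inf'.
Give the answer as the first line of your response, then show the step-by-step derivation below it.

v0:16,v1:36,v2:inf,v3:0,v4:28

step 1: dist = v0:16,v1:inf,v2:inf,v3:0,v4:inf
step 2: dist = v0:16,v1:inf,v2:inf,v3:0,v4:28
step 3: dist = v0:16,v1:36,v2:inf,v3:0,v4:28
step 4: dist = v0:16,v1:36,v2:inf,v3:0,v4:28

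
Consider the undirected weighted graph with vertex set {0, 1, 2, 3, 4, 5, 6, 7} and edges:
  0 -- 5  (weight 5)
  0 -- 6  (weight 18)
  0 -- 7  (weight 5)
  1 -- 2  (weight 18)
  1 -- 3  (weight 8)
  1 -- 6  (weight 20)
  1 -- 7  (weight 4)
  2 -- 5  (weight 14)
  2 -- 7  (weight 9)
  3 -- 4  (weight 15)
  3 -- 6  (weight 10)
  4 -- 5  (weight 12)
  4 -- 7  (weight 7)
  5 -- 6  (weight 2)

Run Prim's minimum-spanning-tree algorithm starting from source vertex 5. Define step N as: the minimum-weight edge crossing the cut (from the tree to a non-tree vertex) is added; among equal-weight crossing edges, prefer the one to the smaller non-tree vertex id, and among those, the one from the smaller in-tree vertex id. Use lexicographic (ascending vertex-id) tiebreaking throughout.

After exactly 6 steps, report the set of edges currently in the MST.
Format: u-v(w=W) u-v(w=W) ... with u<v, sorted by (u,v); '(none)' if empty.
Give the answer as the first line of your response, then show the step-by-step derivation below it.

0-5(w=5) 0-7(w=5) 1-3(w=8) 1-7(w=4) 4-7(w=7) 5-6(w=2)

step 1: add edge 5-6 (w=2); MST = {5-6(w=2)}
step 2: add edge 0-5 (w=5); MST = {0-5(w=5) 5-6(w=2)}
step 3: add edge 0-7 (w=5); MST = {0-5(w=5) 0-7(w=5) 5-6(w=2)}
step 4: add edge 1-7 (w=4); MST = {0-5(w=5) 0-7(w=5) 1-7(w=4) 5-6(w=2)}
step 5: add edge 4-7 (w=7); MST = {0-5(w=5) 0-7(w=5) 1-7(w=4) 4-7(w=7) 5-6(w=2)}
step 6: add edge 1-3 (w=8); MST = {0-5(w=5) 0-7(w=5) 1-3(w=8) 1-7(w=4) 4-7(w=7) 5-6(w=2)}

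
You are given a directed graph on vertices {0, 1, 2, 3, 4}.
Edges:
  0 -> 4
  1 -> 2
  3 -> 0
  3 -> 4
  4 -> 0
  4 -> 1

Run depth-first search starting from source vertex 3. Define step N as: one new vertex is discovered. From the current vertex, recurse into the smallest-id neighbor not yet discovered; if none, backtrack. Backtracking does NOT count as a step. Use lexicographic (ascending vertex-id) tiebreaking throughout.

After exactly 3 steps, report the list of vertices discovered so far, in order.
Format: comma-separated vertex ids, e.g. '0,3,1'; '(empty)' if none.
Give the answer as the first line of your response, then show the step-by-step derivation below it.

3,0,4

step 1: discover 3; path=3; order=3
step 2: discover 0; path=3>0; order=3,0
step 3: discover 4; path=3>0>4; order=3,0,4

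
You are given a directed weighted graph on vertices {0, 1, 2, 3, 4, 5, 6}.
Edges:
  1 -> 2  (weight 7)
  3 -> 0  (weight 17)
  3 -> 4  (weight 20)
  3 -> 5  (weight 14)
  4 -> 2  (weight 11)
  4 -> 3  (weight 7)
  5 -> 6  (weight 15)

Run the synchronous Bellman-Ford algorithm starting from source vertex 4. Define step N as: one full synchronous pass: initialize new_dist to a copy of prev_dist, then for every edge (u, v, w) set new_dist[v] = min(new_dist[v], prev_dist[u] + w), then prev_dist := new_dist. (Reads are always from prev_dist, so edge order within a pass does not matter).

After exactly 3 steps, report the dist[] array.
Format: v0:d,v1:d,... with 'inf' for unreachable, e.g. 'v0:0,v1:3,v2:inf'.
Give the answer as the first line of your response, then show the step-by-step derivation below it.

v0:24,v1:inf,v2:11,v3:7,v4:0,v5:21,v6:36

step 1: dist = v0:inf,v1:inf,v2:11,v3:7,v4:0,v5:inf,v6:inf
step 2: dist = v0:24,v1:inf,v2:11,v3:7,v4:0,v5:21,v6:inf
step 3: dist = v0:24,v1:inf,v2:11,v3:7,v4:0,v5:21,v6:36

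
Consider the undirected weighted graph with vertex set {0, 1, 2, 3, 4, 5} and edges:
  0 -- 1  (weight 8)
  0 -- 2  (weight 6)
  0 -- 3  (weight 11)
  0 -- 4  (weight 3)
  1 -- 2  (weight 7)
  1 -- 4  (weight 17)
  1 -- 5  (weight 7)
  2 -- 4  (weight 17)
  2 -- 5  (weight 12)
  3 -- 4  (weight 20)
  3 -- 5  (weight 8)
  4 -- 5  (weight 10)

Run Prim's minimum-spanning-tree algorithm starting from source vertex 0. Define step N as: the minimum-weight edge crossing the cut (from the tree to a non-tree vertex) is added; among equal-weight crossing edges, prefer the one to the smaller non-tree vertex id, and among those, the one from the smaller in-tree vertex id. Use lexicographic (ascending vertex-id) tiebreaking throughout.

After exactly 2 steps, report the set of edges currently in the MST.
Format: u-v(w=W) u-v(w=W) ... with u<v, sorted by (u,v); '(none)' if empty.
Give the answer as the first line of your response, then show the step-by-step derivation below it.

0-2(w=6) 0-4(w=3)

step 1: add edge 0-4 (w=3); MST = {0-4(w=3)}
step 2: add edge 0-2 (w=6); MST = {0-2(w=6) 0-4(w=3)}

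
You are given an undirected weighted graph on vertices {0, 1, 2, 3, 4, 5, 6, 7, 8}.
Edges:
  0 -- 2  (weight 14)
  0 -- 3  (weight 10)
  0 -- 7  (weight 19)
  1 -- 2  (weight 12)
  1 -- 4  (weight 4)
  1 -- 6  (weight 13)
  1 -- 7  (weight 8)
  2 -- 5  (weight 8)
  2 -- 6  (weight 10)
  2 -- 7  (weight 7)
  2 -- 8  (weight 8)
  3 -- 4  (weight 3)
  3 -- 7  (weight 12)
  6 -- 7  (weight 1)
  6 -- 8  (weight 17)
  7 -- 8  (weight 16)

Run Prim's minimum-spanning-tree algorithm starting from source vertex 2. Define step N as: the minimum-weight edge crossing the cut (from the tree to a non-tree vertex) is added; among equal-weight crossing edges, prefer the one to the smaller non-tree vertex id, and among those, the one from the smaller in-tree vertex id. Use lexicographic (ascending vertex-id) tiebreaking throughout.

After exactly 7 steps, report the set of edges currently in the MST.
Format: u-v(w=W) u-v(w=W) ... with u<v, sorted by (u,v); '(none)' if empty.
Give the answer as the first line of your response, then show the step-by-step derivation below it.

1-4(w=4) 1-7(w=8) 2-5(w=8) 2-7(w=7) 2-8(w=8) 3-4(w=3) 6-7(w=1)

step 1: add edge 2-7 (w=7); MST = {2-7(w=7)}
step 2: add edge 6-7 (w=1); MST = {2-7(w=7) 6-7(w=1)}
step 3: add edge 1-7 (w=8); MST = {1-7(w=8) 2-7(w=7) 6-7(w=1)}
step 4: add edge 1-4 (w=4); MST = {1-4(w=4) 1-7(w=8) 2-7(w=7) 6-7(w=1)}
step 5: add edge 3-4 (w=3); MST = {1-4(w=4) 1-7(w=8) 2-7(w=7) 3-4(w=3) 6-7(w=1)}
step 6: add edge 2-5 (w=8); MST = {1-4(w=4) 1-7(w=8) 2-5(w=8) 2-7(w=7) 3-4(w=3) 6-7(w=1)}
step 7: add edge 2-8 (w=8); MST = {1-4(w=4) 1-7(w=8) 2-5(w=8) 2-7(w=7) 2-8(w=8) 3-4(w=3) 6-7(w=1)}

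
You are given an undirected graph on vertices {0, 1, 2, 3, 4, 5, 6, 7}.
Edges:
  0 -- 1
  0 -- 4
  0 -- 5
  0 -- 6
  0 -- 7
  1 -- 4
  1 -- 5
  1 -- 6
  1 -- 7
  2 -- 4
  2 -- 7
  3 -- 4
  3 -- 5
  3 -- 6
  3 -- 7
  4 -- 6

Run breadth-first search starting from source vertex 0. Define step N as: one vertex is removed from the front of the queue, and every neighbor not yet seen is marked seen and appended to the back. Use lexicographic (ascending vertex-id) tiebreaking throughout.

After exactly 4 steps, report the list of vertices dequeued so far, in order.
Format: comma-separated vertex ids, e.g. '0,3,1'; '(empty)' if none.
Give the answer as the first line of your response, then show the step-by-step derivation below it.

0,1,4,5

step 1: dequeue 0; queue=[1,4,5,6,7]; order=0
step 2: dequeue 1; queue=[4,5,6,7]; order=0,1
step 3: dequeue 4; queue=[5,6,7,2,3]; order=0,1,4
step 4: dequeue 5; queue=[6,7,2,3]; order=0,1,4,5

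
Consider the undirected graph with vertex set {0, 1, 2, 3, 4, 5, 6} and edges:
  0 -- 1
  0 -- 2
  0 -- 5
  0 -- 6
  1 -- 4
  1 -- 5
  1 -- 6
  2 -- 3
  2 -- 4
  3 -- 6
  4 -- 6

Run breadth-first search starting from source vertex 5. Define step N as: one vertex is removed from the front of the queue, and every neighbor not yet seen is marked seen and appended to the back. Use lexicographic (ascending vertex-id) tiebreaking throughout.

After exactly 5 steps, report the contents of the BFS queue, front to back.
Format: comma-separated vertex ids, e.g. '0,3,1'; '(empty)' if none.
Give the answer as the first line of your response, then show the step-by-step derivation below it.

4,3

step 1: dequeue 5; queue=[0,1]; order=5
step 2: dequeue 0; queue=[1,2,6]; order=5,0
step 3: dequeue 1; queue=[2,6,4]; order=5,0,1
step 4: dequeue 2; queue=[6,4,3]; order=5,0,1,2
step 5: dequeue 6; queue=[4,3]; order=5,0,1,2,6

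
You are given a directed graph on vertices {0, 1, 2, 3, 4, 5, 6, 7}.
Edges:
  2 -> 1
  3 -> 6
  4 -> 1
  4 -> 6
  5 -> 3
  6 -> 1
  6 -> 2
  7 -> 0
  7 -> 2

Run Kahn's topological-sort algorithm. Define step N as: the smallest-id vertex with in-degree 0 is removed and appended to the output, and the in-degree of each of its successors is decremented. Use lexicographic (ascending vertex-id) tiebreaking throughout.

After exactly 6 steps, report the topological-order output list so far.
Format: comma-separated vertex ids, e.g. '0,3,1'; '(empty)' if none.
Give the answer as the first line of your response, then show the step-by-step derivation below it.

4,5,3,6,7,0

step 1: output 4; order=[4]; indeg=(1,2,2,1,0,0,1,0)
step 2: output 5; order=[4,5]; indeg=(1,2,2,0,0,0,1,0)
step 3: output 3; order=[4,5,3]; indeg=(1,2,2,0,0,0,0,0)
step 4: output 6; order=[4,5,3,6]; indeg=(1,1,1,0,0,0,0,0)
step 5: output 7; order=[4,5,3,6,7]; indeg=(0,1,0,0,0,0,0,0)
step 6: output 0; order=[4,5,3,6,7,0]; indeg=(0,1,0,0,0,0,0,0)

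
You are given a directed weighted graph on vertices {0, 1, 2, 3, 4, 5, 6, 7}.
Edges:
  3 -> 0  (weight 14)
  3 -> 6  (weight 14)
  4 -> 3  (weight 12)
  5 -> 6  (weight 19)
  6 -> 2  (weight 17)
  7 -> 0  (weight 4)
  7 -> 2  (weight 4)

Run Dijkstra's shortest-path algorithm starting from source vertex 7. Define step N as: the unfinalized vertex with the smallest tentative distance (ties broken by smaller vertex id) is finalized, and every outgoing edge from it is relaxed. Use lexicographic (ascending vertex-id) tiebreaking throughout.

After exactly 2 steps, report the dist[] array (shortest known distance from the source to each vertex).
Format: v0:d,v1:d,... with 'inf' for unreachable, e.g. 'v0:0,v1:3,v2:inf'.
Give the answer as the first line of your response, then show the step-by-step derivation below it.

v0:4,v1:inf,v2:4,v3:inf,v4:inf,v5:inf,v6:inf,v7:0

step 1: dist = v0:4,v1:inf,v2:4,v3:inf,v4:inf,v5:inf,v6:inf,v7:0
step 2: dist = v0:4,v1:inf,v2:4,v3:inf,v4:inf,v5:inf,v6:inf,v7:0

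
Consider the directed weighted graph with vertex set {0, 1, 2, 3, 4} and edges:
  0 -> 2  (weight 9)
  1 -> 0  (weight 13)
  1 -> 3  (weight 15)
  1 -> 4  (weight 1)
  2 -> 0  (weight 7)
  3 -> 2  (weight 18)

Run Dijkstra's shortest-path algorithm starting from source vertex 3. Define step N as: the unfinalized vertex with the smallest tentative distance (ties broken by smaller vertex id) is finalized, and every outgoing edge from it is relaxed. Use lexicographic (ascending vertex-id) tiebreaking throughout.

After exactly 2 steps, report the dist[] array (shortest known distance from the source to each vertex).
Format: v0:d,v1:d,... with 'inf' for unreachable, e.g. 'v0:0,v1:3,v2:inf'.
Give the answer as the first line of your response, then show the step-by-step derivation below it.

v0:25,v1:inf,v2:18,v3:0,v4:inf

step 1: dist = v0:inf,v1:inf,v2:18,v3:0,v4:inf
step 2: dist = v0:25,v1:inf,v2:18,v3:0,v4:inf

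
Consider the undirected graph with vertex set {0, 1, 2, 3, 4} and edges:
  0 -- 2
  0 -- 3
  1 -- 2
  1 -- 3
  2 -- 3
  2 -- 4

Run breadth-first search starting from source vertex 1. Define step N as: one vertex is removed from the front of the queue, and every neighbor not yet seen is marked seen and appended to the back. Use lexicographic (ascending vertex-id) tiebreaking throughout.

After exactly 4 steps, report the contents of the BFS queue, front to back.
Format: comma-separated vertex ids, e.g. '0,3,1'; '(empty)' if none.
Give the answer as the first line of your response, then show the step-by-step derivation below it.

4

step 1: dequeue 1; queue=[2,3]; order=1
step 2: dequeue 2; queue=[3,0,4]; order=1,2
step 3: dequeue 3; queue=[0,4]; order=1,2,3
step 4: dequeue 0; queue=[4]; order=1,2,3,0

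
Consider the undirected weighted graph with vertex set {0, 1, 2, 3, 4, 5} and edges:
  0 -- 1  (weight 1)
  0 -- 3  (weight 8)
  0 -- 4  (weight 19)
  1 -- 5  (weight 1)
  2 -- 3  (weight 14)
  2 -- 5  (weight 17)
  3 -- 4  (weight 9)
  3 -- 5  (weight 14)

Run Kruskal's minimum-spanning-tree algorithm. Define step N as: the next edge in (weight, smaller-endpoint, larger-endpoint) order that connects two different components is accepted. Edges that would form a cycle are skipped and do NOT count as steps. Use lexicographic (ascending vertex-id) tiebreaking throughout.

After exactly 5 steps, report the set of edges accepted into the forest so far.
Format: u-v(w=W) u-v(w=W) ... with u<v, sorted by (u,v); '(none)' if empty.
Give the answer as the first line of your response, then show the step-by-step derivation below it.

0-1(w=1) 0-3(w=8) 1-5(w=1) 2-3(w=14) 3-4(w=9)

step 1: add edge 0-1 (w=1); MST = {0-1(w=1)}
step 2: add edge 1-5 (w=1); MST = {0-1(w=1) 1-5(w=1)}
step 3: add edge 0-3 (w=8); MST = {0-1(w=1) 0-3(w=8) 1-5(w=1)}
step 4: add edge 3-4 (w=9); MST = {0-1(w=1) 0-3(w=8) 1-5(w=1) 3-4(w=9)}
step 5: add edge 2-3 (w=14); MST = {0-1(w=1) 0-3(w=8) 1-5(w=1) 2-3(w=14) 3-4(w=9)}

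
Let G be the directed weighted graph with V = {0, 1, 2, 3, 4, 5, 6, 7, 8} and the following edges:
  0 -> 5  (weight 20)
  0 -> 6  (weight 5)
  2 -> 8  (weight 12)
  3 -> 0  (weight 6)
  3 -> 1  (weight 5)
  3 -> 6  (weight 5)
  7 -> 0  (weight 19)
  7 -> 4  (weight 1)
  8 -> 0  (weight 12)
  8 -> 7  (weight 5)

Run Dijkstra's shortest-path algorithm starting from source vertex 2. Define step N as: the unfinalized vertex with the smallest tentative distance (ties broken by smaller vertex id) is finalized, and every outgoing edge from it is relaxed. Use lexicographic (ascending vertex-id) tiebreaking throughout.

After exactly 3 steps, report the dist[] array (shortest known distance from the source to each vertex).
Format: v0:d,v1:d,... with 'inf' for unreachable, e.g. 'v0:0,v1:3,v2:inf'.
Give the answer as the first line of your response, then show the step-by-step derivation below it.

v0:24,v1:inf,v2:0,v3:inf,v4:18,v5:inf,v6:inf,v7:17,v8:12

step 1: dist = v0:inf,v1:inf,v2:0,v3:inf,v4:inf,v5:inf,v6:inf,v7:inf,v8:12
step 2: dist = v0:24,v1:inf,v2:0,v3:inf,v4:inf,v5:inf,v6:inf,v7:17,v8:12
step 3: dist = v0:24,v1:inf,v2:0,v3:inf,v4:18,v5:inf,v6:inf,v7:17,v8:12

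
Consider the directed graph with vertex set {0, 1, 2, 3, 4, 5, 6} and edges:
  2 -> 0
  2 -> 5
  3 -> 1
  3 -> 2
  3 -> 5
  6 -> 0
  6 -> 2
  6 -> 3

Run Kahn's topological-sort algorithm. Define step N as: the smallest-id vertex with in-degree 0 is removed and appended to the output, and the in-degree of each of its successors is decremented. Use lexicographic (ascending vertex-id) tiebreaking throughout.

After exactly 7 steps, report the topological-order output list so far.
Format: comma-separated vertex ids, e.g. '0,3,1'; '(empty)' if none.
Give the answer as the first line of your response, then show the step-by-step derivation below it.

4,6,3,1,2,0,5

step 1: output 4; order=[4]; indeg=(2,1,2,1,0,2,0)
step 2: output 6; order=[4,6]; indeg=(1,1,1,0,0,2,0)
step 3: output 3; order=[4,6,3]; indeg=(1,0,0,0,0,1,0)
step 4: output 1; order=[4,6,3,1]; indeg=(1,0,0,0,0,1,0)
step 5: output 2; order=[4,6,3,1,2]; indeg=(0,0,0,0,0,0,0)
step 6: output 0; order=[4,6,3,1,2,0]; indeg=(0,0,0,0,0,0,0)
step 7: output 5; order=[4,6,3,1,2,0,5]; indeg=(0,0,0,0,0,0,0)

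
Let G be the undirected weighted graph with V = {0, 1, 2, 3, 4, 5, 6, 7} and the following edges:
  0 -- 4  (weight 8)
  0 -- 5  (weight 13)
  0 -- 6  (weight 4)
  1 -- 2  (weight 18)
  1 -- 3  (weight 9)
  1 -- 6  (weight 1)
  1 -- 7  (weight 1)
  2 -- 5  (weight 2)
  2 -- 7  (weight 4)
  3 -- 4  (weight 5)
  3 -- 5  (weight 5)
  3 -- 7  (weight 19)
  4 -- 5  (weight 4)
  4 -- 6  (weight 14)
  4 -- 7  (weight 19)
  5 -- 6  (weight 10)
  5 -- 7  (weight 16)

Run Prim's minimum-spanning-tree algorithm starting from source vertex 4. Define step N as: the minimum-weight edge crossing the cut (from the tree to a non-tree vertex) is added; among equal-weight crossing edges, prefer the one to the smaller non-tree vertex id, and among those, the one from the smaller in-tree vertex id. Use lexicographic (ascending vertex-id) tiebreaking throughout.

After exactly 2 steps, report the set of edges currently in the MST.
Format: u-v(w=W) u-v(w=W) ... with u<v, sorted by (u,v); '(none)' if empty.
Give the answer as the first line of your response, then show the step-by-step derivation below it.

2-5(w=2) 4-5(w=4)

step 1: add edge 4-5 (w=4); MST = {4-5(w=4)}
step 2: add edge 2-5 (w=2); MST = {2-5(w=2) 4-5(w=4)}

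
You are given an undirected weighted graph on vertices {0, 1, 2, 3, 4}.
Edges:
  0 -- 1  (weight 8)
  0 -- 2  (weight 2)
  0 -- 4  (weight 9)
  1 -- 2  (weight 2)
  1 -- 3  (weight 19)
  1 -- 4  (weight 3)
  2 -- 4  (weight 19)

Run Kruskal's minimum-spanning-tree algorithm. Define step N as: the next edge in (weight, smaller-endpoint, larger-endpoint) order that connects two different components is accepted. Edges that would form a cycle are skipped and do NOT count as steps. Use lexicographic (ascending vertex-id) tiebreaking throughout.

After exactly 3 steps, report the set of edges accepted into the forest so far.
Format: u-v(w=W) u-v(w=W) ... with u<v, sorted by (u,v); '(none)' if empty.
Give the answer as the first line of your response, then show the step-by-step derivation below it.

0-2(w=2) 1-2(w=2) 1-4(w=3)

step 1: add edge 0-2 (w=2); MST = {0-2(w=2)}
step 2: add edge 1-2 (w=2); MST = {0-2(w=2) 1-2(w=2)}
step 3: add edge 1-4 (w=3); MST = {0-2(w=2) 1-2(w=2) 1-4(w=3)}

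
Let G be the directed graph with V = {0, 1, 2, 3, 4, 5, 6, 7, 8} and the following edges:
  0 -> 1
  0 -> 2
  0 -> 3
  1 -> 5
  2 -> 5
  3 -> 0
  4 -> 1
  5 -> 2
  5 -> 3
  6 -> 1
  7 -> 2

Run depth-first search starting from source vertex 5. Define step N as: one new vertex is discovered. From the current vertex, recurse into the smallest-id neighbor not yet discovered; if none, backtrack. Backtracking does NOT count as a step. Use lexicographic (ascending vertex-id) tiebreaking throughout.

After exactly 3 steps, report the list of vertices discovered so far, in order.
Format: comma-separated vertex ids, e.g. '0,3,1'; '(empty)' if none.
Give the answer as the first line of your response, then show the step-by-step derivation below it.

5,2,3

step 1: discover 5; path=5; order=5
step 2: discover 2; path=5>2; order=5,2
step 3: discover 3; path=5>3; order=5,2,3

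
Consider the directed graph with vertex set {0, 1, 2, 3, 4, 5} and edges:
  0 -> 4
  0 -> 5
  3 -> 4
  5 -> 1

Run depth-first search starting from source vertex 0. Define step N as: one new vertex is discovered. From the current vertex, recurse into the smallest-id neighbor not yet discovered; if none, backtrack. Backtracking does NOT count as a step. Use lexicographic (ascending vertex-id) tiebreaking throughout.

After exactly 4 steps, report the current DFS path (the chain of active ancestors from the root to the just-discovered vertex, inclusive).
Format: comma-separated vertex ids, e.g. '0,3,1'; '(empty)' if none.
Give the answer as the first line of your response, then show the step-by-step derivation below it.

0,5,1

step 1: discover 0; path=0; order=0
step 2: discover 4; path=0>4; order=0,4
step 3: discover 5; path=0>5; order=0,4,5
step 4: discover 1; path=0>5>1; order=0,4,5,1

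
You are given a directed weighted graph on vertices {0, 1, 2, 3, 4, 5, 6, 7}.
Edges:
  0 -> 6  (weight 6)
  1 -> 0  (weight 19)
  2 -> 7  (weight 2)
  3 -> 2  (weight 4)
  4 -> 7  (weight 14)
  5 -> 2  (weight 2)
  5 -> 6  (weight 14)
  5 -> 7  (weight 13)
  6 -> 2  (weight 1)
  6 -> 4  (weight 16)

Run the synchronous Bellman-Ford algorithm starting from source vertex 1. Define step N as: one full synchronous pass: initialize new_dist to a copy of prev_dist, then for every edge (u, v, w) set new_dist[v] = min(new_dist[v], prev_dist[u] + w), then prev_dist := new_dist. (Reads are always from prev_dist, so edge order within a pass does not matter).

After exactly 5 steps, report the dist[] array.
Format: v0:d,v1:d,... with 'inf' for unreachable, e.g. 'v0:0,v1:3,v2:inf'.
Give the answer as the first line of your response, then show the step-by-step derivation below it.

v0:19,v1:0,v2:26,v3:inf,v4:41,v5:inf,v6:25,v7:28

step 1: dist = v0:19,v1:0,v2:inf,v3:inf,v4:inf,v5:inf,v6:inf,v7:inf
step 2: dist = v0:19,v1:0,v2:inf,v3:inf,v4:inf,v5:inf,v6:25,v7:inf
step 3: dist = v0:19,v1:0,v2:26,v3:inf,v4:41,v5:inf,v6:25,v7:inf
step 4: dist = v0:19,v1:0,v2:26,v3:inf,v4:41,v5:inf,v6:25,v7:28
step 5: dist = v0:19,v1:0,v2:26,v3:inf,v4:41,v5:inf,v6:25,v7:28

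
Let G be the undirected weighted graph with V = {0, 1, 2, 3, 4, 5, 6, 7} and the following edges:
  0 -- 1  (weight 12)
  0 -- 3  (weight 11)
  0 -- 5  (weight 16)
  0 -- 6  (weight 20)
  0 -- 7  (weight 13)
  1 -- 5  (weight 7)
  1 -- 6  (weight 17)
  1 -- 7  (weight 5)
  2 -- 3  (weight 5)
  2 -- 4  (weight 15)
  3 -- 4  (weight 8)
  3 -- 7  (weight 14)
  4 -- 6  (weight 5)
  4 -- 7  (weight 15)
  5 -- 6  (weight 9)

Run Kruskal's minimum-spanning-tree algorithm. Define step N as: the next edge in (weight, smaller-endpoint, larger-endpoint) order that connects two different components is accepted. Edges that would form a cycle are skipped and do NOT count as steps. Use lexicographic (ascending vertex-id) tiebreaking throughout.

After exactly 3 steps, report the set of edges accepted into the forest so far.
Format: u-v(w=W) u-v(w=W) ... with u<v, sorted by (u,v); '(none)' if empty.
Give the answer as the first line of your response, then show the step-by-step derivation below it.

1-7(w=5) 2-3(w=5) 4-6(w=5)

step 1: add edge 1-7 (w=5); MST = {1-7(w=5)}
step 2: add edge 2-3 (w=5); MST = {1-7(w=5) 2-3(w=5)}
step 3: add edge 4-6 (w=5); MST = {1-7(w=5) 2-3(w=5) 4-6(w=5)}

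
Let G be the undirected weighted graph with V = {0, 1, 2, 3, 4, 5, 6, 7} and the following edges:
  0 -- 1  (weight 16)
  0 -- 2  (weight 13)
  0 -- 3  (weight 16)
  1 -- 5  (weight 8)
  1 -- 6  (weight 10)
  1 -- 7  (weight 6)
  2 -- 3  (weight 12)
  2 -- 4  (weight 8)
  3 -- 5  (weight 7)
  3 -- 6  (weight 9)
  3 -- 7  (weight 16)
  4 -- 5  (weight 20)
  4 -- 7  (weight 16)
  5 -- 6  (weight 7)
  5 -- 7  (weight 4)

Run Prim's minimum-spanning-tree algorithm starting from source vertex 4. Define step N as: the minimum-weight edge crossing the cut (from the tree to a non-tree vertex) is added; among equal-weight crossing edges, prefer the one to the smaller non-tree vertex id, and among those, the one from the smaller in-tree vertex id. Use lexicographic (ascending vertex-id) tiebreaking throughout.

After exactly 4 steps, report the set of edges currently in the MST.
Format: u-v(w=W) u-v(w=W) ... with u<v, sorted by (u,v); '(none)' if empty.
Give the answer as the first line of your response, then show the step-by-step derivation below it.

2-3(w=12) 2-4(w=8) 3-5(w=7) 5-7(w=4)

step 1: add edge 2-4 (w=8); MST = {2-4(w=8)}
step 2: add edge 2-3 (w=12); MST = {2-3(w=12) 2-4(w=8)}
step 3: add edge 3-5 (w=7); MST = {2-3(w=12) 2-4(w=8) 3-5(w=7)}
step 4: add edge 5-7 (w=4); MST = {2-3(w=12) 2-4(w=8) 3-5(w=7) 5-7(w=4)}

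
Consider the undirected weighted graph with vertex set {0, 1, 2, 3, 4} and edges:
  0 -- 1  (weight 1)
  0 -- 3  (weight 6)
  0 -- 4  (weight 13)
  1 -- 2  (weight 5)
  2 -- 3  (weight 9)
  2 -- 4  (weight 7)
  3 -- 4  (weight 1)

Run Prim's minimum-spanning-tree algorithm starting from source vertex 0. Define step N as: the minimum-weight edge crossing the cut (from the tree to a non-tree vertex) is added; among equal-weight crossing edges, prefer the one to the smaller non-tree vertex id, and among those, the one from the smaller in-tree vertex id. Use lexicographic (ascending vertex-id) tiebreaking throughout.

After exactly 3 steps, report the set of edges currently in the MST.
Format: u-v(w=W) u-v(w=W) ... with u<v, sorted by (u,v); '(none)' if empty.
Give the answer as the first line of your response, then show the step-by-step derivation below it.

0-1(w=1) 0-3(w=6) 1-2(w=5)

step 1: add edge 0-1 (w=1); MST = {0-1(w=1)}
step 2: add edge 1-2 (w=5); MST = {0-1(w=1) 1-2(w=5)}
step 3: add edge 0-3 (w=6); MST = {0-1(w=1) 0-3(w=6) 1-2(w=5)}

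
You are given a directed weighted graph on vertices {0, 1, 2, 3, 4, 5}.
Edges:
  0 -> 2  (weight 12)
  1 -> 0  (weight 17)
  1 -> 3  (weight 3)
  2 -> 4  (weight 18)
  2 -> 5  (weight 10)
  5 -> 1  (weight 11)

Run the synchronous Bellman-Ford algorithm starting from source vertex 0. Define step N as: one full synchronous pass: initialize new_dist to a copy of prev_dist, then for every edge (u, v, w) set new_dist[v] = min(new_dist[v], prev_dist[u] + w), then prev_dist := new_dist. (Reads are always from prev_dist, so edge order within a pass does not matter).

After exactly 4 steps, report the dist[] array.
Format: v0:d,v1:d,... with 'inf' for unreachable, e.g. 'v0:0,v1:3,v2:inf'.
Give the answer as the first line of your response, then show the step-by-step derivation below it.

v0:0,v1:33,v2:12,v3:36,v4:30,v5:22

step 1: dist = v0:0,v1:inf,v2:12,v3:inf,v4:inf,v5:inf
step 2: dist = v0:0,v1:inf,v2:12,v3:inf,v4:30,v5:22
step 3: dist = v0:0,v1:33,v2:12,v3:inf,v4:30,v5:22
step 4: dist = v0:0,v1:33,v2:12,v3:36,v4:30,v5:22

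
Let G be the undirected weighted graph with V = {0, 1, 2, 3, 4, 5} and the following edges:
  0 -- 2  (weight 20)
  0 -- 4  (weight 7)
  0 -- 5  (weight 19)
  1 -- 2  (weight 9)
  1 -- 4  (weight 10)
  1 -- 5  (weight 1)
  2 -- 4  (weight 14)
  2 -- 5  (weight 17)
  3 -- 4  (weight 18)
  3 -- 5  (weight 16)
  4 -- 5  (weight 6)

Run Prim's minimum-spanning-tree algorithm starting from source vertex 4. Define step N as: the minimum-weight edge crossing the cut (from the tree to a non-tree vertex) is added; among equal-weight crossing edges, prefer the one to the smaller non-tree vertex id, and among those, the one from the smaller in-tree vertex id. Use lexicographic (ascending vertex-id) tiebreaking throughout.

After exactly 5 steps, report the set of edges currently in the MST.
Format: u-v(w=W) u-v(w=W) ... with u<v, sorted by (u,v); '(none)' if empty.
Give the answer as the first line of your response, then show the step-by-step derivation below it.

0-4(w=7) 1-2(w=9) 1-5(w=1) 3-5(w=16) 4-5(w=6)

step 1: add edge 4-5 (w=6); MST = {4-5(w=6)}
step 2: add edge 1-5 (w=1); MST = {1-5(w=1) 4-5(w=6)}
step 3: add edge 0-4 (w=7); MST = {0-4(w=7) 1-5(w=1) 4-5(w=6)}
step 4: add edge 1-2 (w=9); MST = {0-4(w=7) 1-2(w=9) 1-5(w=1) 4-5(w=6)}
step 5: add edge 3-5 (w=16); MST = {0-4(w=7) 1-2(w=9) 1-5(w=1) 3-5(w=16) 4-5(w=6)}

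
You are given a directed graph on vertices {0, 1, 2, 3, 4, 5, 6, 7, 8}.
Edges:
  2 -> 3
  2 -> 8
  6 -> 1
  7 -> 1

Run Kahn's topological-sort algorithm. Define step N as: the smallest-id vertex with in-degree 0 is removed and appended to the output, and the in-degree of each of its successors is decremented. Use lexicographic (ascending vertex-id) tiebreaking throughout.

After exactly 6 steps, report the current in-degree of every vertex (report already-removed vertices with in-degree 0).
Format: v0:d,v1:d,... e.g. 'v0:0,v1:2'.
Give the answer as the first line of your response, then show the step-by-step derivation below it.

v0:0,v1:1,v2:0,v3:0,v4:0,v5:0,v6:0,v7:0,v8:0

step 1: output 0; order=[0]; indeg=(0,2,0,1,0,0,0,0,1)
step 2: output 2; order=[0,2]; indeg=(0,2,0,0,0,0,0,0,0)
step 3: output 3; order=[0,2,3]; indeg=(0,2,0,0,0,0,0,0,0)
step 4: output 4; order=[0,2,3,4]; indeg=(0,2,0,0,0,0,0,0,0)
step 5: output 5; order=[0,2,3,4,5]; indeg=(0,2,0,0,0,0,0,0,0)
step 6: output 6; order=[0,2,3,4,5,6]; indeg=(0,1,0,0,0,0,0,0,0)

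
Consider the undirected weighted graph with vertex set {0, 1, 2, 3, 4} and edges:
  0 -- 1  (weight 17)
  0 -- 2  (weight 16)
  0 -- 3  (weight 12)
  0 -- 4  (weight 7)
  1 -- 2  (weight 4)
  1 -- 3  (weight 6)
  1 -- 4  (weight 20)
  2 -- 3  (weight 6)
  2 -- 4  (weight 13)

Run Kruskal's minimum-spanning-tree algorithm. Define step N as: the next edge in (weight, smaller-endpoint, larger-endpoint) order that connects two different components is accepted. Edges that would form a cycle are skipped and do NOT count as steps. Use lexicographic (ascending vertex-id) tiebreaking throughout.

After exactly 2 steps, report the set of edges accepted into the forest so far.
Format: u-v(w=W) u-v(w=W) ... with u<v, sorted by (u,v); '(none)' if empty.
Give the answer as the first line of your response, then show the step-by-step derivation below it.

1-2(w=4) 1-3(w=6)

step 1: add edge 1-2 (w=4); MST = {1-2(w=4)}
step 2: add edge 1-3 (w=6); MST = {1-2(w=4) 1-3(w=6)}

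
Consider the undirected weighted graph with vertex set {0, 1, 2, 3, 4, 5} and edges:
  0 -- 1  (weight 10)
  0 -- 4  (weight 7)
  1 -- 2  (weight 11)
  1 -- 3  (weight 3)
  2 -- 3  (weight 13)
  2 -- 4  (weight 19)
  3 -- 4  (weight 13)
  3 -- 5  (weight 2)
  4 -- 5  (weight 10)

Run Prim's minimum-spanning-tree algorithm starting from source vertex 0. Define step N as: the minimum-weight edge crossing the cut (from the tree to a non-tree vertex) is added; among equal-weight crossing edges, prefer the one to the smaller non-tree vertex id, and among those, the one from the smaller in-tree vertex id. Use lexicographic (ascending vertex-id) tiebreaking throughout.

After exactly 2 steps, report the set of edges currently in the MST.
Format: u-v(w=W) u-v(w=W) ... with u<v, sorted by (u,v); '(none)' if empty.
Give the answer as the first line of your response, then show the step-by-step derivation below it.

0-1(w=10) 0-4(w=7)

step 1: add edge 0-4 (w=7); MST = {0-4(w=7)}
step 2: add edge 0-1 (w=10); MST = {0-1(w=10) 0-4(w=7)}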